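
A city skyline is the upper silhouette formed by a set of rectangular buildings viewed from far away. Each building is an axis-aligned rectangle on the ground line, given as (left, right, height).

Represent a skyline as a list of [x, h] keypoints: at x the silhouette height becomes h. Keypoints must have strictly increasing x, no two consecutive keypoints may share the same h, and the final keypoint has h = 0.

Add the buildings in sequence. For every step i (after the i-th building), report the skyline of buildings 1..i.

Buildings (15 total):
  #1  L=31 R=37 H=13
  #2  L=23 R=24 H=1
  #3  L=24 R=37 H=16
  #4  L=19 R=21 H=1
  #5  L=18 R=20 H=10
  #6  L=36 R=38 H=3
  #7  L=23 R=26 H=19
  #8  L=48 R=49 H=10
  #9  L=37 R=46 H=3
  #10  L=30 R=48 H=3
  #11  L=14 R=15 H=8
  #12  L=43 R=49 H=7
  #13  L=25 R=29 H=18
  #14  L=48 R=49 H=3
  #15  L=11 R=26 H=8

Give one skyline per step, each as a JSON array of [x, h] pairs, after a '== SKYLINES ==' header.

== SKYLINES ==
[[31,13],[37,0]]
[[23,1],[24,0],[31,13],[37,0]]
[[23,1],[24,16],[37,0]]
[[19,1],[21,0],[23,1],[24,16],[37,0]]
[[18,10],[20,1],[21,0],[23,1],[24,16],[37,0]]
[[18,10],[20,1],[21,0],[23,1],[24,16],[37,3],[38,0]]
[[18,10],[20,1],[21,0],[23,19],[26,16],[37,3],[38,0]]
[[18,10],[20,1],[21,0],[23,19],[26,16],[37,3],[38,0],[48,10],[49,0]]
[[18,10],[20,1],[21,0],[23,19],[26,16],[37,3],[46,0],[48,10],[49,0]]
[[18,10],[20,1],[21,0],[23,19],[26,16],[37,3],[48,10],[49,0]]
[[14,8],[15,0],[18,10],[20,1],[21,0],[23,19],[26,16],[37,3],[48,10],[49,0]]
[[14,8],[15,0],[18,10],[20,1],[21,0],[23,19],[26,16],[37,3],[43,7],[48,10],[49,0]]
[[14,8],[15,0],[18,10],[20,1],[21,0],[23,19],[26,18],[29,16],[37,3],[43,7],[48,10],[49,0]]
[[14,8],[15,0],[18,10],[20,1],[21,0],[23,19],[26,18],[29,16],[37,3],[43,7],[48,10],[49,0]]
[[11,8],[18,10],[20,8],[23,19],[26,18],[29,16],[37,3],[43,7],[48,10],[49,0]]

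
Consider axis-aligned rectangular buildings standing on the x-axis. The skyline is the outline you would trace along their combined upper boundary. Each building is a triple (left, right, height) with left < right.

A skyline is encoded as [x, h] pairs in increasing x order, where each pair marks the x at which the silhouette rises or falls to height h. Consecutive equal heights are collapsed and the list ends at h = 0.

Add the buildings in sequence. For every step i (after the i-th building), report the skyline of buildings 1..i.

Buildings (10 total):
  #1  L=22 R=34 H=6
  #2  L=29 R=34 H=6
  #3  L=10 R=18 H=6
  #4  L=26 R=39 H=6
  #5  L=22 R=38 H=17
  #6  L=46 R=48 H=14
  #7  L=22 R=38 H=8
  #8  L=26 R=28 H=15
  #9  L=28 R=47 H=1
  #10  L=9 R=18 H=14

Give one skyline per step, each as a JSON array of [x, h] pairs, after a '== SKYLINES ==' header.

== SKYLINES ==
[[22,6],[34,0]]
[[22,6],[34,0]]
[[10,6],[18,0],[22,6],[34,0]]
[[10,6],[18,0],[22,6],[39,0]]
[[10,6],[18,0],[22,17],[38,6],[39,0]]
[[10,6],[18,0],[22,17],[38,6],[39,0],[46,14],[48,0]]
[[10,6],[18,0],[22,17],[38,6],[39,0],[46,14],[48,0]]
[[10,6],[18,0],[22,17],[38,6],[39,0],[46,14],[48,0]]
[[10,6],[18,0],[22,17],[38,6],[39,1],[46,14],[48,0]]
[[9,14],[18,0],[22,17],[38,6],[39,1],[46,14],[48,0]]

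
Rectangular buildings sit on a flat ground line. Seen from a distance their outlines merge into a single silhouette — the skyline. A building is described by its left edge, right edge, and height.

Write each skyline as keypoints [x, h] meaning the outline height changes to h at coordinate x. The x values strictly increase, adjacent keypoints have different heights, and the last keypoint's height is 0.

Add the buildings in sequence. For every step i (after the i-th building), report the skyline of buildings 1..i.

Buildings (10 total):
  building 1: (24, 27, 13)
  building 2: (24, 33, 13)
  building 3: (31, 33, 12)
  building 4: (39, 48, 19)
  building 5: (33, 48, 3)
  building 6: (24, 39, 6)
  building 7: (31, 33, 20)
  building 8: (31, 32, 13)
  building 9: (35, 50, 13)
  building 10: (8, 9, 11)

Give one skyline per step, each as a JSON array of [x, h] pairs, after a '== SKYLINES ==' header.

== SKYLINES ==
[[24,13],[27,0]]
[[24,13],[33,0]]
[[24,13],[33,0]]
[[24,13],[33,0],[39,19],[48,0]]
[[24,13],[33,3],[39,19],[48,0]]
[[24,13],[33,6],[39,19],[48,0]]
[[24,13],[31,20],[33,6],[39,19],[48,0]]
[[24,13],[31,20],[33,6],[39,19],[48,0]]
[[24,13],[31,20],[33,6],[35,13],[39,19],[48,13],[50,0]]
[[8,11],[9,0],[24,13],[31,20],[33,6],[35,13],[39,19],[48,13],[50,0]]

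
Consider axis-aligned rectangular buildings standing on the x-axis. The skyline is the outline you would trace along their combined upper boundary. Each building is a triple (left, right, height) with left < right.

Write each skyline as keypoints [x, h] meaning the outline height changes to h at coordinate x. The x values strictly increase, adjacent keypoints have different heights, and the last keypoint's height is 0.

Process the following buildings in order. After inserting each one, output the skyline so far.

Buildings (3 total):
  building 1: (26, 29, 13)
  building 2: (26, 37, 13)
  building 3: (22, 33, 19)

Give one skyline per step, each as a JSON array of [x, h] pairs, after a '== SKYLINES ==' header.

== SKYLINES ==
[[26,13],[29,0]]
[[26,13],[37,0]]
[[22,19],[33,13],[37,0]]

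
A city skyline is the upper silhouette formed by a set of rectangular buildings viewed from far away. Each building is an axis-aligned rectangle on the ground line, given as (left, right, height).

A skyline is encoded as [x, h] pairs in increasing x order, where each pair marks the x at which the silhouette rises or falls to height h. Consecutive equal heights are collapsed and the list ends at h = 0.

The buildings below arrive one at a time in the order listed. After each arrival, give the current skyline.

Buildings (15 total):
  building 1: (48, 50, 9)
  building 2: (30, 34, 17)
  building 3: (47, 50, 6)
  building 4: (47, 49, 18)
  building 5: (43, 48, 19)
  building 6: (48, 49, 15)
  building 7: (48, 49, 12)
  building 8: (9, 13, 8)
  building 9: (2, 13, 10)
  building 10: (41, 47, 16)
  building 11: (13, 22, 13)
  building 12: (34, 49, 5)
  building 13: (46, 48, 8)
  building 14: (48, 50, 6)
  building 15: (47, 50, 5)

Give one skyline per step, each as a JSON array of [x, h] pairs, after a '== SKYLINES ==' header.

== SKYLINES ==
[[48,9],[50,0]]
[[30,17],[34,0],[48,9],[50,0]]
[[30,17],[34,0],[47,6],[48,9],[50,0]]
[[30,17],[34,0],[47,18],[49,9],[50,0]]
[[30,17],[34,0],[43,19],[48,18],[49,9],[50,0]]
[[30,17],[34,0],[43,19],[48,18],[49,9],[50,0]]
[[30,17],[34,0],[43,19],[48,18],[49,9],[50,0]]
[[9,8],[13,0],[30,17],[34,0],[43,19],[48,18],[49,9],[50,0]]
[[2,10],[13,0],[30,17],[34,0],[43,19],[48,18],[49,9],[50,0]]
[[2,10],[13,0],[30,17],[34,0],[41,16],[43,19],[48,18],[49,9],[50,0]]
[[2,10],[13,13],[22,0],[30,17],[34,0],[41,16],[43,19],[48,18],[49,9],[50,0]]
[[2,10],[13,13],[22,0],[30,17],[34,5],[41,16],[43,19],[48,18],[49,9],[50,0]]
[[2,10],[13,13],[22,0],[30,17],[34,5],[41,16],[43,19],[48,18],[49,9],[50,0]]
[[2,10],[13,13],[22,0],[30,17],[34,5],[41,16],[43,19],[48,18],[49,9],[50,0]]
[[2,10],[13,13],[22,0],[30,17],[34,5],[41,16],[43,19],[48,18],[49,9],[50,0]]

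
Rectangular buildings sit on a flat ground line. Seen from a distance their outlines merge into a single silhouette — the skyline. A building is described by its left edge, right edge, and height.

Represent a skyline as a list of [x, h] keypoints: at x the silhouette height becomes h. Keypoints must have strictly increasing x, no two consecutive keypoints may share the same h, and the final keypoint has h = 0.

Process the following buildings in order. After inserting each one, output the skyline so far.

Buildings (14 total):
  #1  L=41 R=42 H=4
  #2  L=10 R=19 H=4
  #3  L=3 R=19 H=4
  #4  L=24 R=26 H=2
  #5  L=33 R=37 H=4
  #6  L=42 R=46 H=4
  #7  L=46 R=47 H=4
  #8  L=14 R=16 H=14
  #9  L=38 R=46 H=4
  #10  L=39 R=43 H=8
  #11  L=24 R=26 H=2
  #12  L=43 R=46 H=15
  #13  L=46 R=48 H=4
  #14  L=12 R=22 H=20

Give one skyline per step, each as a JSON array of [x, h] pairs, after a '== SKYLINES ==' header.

== SKYLINES ==
[[41,4],[42,0]]
[[10,4],[19,0],[41,4],[42,0]]
[[3,4],[19,0],[41,4],[42,0]]
[[3,4],[19,0],[24,2],[26,0],[41,4],[42,0]]
[[3,4],[19,0],[24,2],[26,0],[33,4],[37,0],[41,4],[42,0]]
[[3,4],[19,0],[24,2],[26,0],[33,4],[37,0],[41,4],[46,0]]
[[3,4],[19,0],[24,2],[26,0],[33,4],[37,0],[41,4],[47,0]]
[[3,4],[14,14],[16,4],[19,0],[24,2],[26,0],[33,4],[37,0],[41,4],[47,0]]
[[3,4],[14,14],[16,4],[19,0],[24,2],[26,0],[33,4],[37,0],[38,4],[47,0]]
[[3,4],[14,14],[16,4],[19,0],[24,2],[26,0],[33,4],[37,0],[38,4],[39,8],[43,4],[47,0]]
[[3,4],[14,14],[16,4],[19,0],[24,2],[26,0],[33,4],[37,0],[38,4],[39,8],[43,4],[47,0]]
[[3,4],[14,14],[16,4],[19,0],[24,2],[26,0],[33,4],[37,0],[38,4],[39,8],[43,15],[46,4],[47,0]]
[[3,4],[14,14],[16,4],[19,0],[24,2],[26,0],[33,4],[37,0],[38,4],[39,8],[43,15],[46,4],[48,0]]
[[3,4],[12,20],[22,0],[24,2],[26,0],[33,4],[37,0],[38,4],[39,8],[43,15],[46,4],[48,0]]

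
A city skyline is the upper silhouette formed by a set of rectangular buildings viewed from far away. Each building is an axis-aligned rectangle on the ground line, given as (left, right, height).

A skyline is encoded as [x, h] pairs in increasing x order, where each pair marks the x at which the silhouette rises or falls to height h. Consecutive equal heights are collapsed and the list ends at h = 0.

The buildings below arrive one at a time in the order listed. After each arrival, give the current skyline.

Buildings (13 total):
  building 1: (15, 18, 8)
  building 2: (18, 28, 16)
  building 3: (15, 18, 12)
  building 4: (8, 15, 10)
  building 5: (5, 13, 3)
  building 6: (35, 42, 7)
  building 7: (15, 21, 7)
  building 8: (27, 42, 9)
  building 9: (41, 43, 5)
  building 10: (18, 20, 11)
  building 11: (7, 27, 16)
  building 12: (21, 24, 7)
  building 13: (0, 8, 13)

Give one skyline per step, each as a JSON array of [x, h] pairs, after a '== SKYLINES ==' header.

== SKYLINES ==
[[15,8],[18,0]]
[[15,8],[18,16],[28,0]]
[[15,12],[18,16],[28,0]]
[[8,10],[15,12],[18,16],[28,0]]
[[5,3],[8,10],[15,12],[18,16],[28,0]]
[[5,3],[8,10],[15,12],[18,16],[28,0],[35,7],[42,0]]
[[5,3],[8,10],[15,12],[18,16],[28,0],[35,7],[42,0]]
[[5,3],[8,10],[15,12],[18,16],[28,9],[42,0]]
[[5,3],[8,10],[15,12],[18,16],[28,9],[42,5],[43,0]]
[[5,3],[8,10],[15,12],[18,16],[28,9],[42,5],[43,0]]
[[5,3],[7,16],[28,9],[42,5],[43,0]]
[[5,3],[7,16],[28,9],[42,5],[43,0]]
[[0,13],[7,16],[28,9],[42,5],[43,0]]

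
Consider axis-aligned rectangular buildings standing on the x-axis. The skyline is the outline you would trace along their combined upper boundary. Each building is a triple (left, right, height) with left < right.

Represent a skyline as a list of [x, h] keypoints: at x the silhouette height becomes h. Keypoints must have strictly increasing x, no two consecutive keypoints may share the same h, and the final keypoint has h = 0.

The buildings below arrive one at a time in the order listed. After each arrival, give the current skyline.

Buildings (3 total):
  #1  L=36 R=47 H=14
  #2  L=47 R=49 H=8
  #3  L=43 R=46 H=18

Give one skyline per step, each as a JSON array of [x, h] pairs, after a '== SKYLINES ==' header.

== SKYLINES ==
[[36,14],[47,0]]
[[36,14],[47,8],[49,0]]
[[36,14],[43,18],[46,14],[47,8],[49,0]]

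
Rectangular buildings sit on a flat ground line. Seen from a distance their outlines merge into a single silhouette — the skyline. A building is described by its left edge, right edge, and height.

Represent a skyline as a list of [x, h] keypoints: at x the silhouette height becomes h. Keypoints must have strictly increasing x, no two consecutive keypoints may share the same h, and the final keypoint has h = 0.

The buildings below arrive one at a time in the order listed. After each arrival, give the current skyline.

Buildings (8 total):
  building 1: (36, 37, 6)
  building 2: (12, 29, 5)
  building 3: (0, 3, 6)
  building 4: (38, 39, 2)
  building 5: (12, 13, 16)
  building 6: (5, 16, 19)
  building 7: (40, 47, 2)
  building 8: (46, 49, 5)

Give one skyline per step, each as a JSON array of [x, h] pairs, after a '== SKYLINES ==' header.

== SKYLINES ==
[[36,6],[37,0]]
[[12,5],[29,0],[36,6],[37,0]]
[[0,6],[3,0],[12,5],[29,0],[36,6],[37,0]]
[[0,6],[3,0],[12,5],[29,0],[36,6],[37,0],[38,2],[39,0]]
[[0,6],[3,0],[12,16],[13,5],[29,0],[36,6],[37,0],[38,2],[39,0]]
[[0,6],[3,0],[5,19],[16,5],[29,0],[36,6],[37,0],[38,2],[39,0]]
[[0,6],[3,0],[5,19],[16,5],[29,0],[36,6],[37,0],[38,2],[39,0],[40,2],[47,0]]
[[0,6],[3,0],[5,19],[16,5],[29,0],[36,6],[37,0],[38,2],[39,0],[40,2],[46,5],[49,0]]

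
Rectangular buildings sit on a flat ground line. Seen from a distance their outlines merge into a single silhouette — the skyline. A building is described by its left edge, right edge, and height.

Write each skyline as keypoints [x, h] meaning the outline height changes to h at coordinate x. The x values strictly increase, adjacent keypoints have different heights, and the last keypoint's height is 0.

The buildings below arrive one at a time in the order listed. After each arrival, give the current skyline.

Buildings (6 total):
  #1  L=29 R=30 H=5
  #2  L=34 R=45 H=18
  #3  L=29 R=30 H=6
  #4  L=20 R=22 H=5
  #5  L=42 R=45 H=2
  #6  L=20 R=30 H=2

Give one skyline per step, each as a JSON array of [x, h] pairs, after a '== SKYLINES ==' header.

== SKYLINES ==
[[29,5],[30,0]]
[[29,5],[30,0],[34,18],[45,0]]
[[29,6],[30,0],[34,18],[45,0]]
[[20,5],[22,0],[29,6],[30,0],[34,18],[45,0]]
[[20,5],[22,0],[29,6],[30,0],[34,18],[45,0]]
[[20,5],[22,2],[29,6],[30,0],[34,18],[45,0]]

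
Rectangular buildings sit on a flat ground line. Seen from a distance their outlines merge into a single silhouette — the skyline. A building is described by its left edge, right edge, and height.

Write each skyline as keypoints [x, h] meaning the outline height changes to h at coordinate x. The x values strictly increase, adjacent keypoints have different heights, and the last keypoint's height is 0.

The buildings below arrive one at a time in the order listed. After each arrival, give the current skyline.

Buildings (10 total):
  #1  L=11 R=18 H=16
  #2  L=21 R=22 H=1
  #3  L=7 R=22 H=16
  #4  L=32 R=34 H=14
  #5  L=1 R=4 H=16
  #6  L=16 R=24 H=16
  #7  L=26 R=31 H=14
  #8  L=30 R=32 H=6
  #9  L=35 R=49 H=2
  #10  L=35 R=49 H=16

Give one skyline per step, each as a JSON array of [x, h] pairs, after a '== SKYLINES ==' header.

== SKYLINES ==
[[11,16],[18,0]]
[[11,16],[18,0],[21,1],[22,0]]
[[7,16],[22,0]]
[[7,16],[22,0],[32,14],[34,0]]
[[1,16],[4,0],[7,16],[22,0],[32,14],[34,0]]
[[1,16],[4,0],[7,16],[24,0],[32,14],[34,0]]
[[1,16],[4,0],[7,16],[24,0],[26,14],[31,0],[32,14],[34,0]]
[[1,16],[4,0],[7,16],[24,0],[26,14],[31,6],[32,14],[34,0]]
[[1,16],[4,0],[7,16],[24,0],[26,14],[31,6],[32,14],[34,0],[35,2],[49,0]]
[[1,16],[4,0],[7,16],[24,0],[26,14],[31,6],[32,14],[34,0],[35,16],[49,0]]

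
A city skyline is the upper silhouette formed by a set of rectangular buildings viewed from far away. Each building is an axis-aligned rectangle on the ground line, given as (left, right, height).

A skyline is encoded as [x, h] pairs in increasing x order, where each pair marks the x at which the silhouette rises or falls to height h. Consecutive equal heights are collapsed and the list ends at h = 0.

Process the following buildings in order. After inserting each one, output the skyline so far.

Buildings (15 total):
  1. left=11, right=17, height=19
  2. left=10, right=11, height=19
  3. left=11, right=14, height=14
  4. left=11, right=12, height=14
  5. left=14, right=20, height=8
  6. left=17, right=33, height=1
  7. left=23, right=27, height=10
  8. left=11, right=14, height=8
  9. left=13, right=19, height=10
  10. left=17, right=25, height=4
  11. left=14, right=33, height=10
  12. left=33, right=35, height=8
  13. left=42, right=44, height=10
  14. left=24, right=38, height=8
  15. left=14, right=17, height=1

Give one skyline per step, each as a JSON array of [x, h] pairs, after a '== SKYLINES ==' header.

== SKYLINES ==
[[11,19],[17,0]]
[[10,19],[17,0]]
[[10,19],[17,0]]
[[10,19],[17,0]]
[[10,19],[17,8],[20,0]]
[[10,19],[17,8],[20,1],[33,0]]
[[10,19],[17,8],[20,1],[23,10],[27,1],[33,0]]
[[10,19],[17,8],[20,1],[23,10],[27,1],[33,0]]
[[10,19],[17,10],[19,8],[20,1],[23,10],[27,1],[33,0]]
[[10,19],[17,10],[19,8],[20,4],[23,10],[27,1],[33,0]]
[[10,19],[17,10],[33,0]]
[[10,19],[17,10],[33,8],[35,0]]
[[10,19],[17,10],[33,8],[35,0],[42,10],[44,0]]
[[10,19],[17,10],[33,8],[38,0],[42,10],[44,0]]
[[10,19],[17,10],[33,8],[38,0],[42,10],[44,0]]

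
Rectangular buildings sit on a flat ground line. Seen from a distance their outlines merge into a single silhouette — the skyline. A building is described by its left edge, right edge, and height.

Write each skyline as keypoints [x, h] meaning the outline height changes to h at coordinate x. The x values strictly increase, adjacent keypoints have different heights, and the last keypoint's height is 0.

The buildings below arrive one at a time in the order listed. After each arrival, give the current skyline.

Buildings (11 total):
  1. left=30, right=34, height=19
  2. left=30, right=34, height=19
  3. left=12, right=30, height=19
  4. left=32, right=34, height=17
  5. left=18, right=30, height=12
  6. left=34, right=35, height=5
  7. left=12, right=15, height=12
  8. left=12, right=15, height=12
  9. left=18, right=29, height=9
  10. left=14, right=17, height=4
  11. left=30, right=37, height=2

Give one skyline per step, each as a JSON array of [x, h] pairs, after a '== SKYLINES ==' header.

== SKYLINES ==
[[30,19],[34,0]]
[[30,19],[34,0]]
[[12,19],[34,0]]
[[12,19],[34,0]]
[[12,19],[34,0]]
[[12,19],[34,5],[35,0]]
[[12,19],[34,5],[35,0]]
[[12,19],[34,5],[35,0]]
[[12,19],[34,5],[35,0]]
[[12,19],[34,5],[35,0]]
[[12,19],[34,5],[35,2],[37,0]]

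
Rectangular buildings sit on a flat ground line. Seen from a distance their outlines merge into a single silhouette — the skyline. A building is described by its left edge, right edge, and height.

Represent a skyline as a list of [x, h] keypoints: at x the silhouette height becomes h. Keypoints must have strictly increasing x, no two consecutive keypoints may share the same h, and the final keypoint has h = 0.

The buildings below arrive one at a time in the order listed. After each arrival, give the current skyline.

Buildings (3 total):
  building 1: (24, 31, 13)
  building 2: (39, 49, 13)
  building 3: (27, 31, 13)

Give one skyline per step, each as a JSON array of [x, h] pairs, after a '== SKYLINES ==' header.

== SKYLINES ==
[[24,13],[31,0]]
[[24,13],[31,0],[39,13],[49,0]]
[[24,13],[31,0],[39,13],[49,0]]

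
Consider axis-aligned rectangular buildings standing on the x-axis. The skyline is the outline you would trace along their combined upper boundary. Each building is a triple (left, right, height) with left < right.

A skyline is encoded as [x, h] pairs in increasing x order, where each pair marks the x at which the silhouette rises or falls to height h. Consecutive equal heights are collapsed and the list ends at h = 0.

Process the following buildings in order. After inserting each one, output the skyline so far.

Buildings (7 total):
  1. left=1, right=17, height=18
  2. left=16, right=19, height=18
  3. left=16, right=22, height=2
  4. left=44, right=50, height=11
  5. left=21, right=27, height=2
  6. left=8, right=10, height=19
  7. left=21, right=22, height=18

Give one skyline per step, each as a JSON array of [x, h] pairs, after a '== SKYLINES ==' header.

== SKYLINES ==
[[1,18],[17,0]]
[[1,18],[19,0]]
[[1,18],[19,2],[22,0]]
[[1,18],[19,2],[22,0],[44,11],[50,0]]
[[1,18],[19,2],[27,0],[44,11],[50,0]]
[[1,18],[8,19],[10,18],[19,2],[27,0],[44,11],[50,0]]
[[1,18],[8,19],[10,18],[19,2],[21,18],[22,2],[27,0],[44,11],[50,0]]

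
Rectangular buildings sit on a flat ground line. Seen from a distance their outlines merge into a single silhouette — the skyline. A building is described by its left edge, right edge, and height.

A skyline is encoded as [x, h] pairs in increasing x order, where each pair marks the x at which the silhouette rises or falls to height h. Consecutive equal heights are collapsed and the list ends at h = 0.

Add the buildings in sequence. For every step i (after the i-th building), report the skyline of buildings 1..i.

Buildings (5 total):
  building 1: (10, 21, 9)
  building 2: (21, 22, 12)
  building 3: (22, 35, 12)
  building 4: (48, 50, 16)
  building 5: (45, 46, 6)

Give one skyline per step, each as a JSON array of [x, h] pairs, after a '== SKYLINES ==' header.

== SKYLINES ==
[[10,9],[21,0]]
[[10,9],[21,12],[22,0]]
[[10,9],[21,12],[35,0]]
[[10,9],[21,12],[35,0],[48,16],[50,0]]
[[10,9],[21,12],[35,0],[45,6],[46,0],[48,16],[50,0]]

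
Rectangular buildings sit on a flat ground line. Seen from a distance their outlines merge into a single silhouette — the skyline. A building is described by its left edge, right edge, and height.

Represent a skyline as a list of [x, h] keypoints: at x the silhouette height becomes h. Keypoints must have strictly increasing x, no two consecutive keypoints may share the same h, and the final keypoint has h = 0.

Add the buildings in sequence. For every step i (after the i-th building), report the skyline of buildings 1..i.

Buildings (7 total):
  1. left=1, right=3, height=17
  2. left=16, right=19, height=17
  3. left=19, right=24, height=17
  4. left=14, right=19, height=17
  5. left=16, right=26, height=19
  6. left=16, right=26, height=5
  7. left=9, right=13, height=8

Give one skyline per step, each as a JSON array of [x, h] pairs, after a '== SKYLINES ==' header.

== SKYLINES ==
[[1,17],[3,0]]
[[1,17],[3,0],[16,17],[19,0]]
[[1,17],[3,0],[16,17],[24,0]]
[[1,17],[3,0],[14,17],[24,0]]
[[1,17],[3,0],[14,17],[16,19],[26,0]]
[[1,17],[3,0],[14,17],[16,19],[26,0]]
[[1,17],[3,0],[9,8],[13,0],[14,17],[16,19],[26,0]]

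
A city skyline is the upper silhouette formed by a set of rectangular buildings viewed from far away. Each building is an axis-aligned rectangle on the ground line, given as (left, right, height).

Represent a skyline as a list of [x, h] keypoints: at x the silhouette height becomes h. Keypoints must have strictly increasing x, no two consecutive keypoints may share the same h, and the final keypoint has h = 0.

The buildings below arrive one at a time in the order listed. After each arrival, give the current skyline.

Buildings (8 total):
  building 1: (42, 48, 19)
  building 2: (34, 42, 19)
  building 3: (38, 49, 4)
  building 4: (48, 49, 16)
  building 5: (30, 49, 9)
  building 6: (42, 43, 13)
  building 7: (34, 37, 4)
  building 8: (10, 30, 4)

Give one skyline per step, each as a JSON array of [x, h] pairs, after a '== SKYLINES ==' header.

== SKYLINES ==
[[42,19],[48,0]]
[[34,19],[48,0]]
[[34,19],[48,4],[49,0]]
[[34,19],[48,16],[49,0]]
[[30,9],[34,19],[48,16],[49,0]]
[[30,9],[34,19],[48,16],[49,0]]
[[30,9],[34,19],[48,16],[49,0]]
[[10,4],[30,9],[34,19],[48,16],[49,0]]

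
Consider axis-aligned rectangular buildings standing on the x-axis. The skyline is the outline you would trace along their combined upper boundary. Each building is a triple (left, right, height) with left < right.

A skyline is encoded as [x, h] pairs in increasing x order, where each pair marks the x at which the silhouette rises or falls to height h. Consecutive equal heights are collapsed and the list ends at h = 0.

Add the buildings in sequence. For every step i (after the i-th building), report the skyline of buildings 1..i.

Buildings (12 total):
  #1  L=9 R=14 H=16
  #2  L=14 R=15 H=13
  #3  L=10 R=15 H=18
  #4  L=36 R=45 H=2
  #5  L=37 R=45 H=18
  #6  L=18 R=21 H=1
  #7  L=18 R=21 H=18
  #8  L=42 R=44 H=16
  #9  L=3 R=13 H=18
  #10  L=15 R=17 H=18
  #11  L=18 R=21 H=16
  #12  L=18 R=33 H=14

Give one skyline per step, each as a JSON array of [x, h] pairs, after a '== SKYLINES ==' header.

== SKYLINES ==
[[9,16],[14,0]]
[[9,16],[14,13],[15,0]]
[[9,16],[10,18],[15,0]]
[[9,16],[10,18],[15,0],[36,2],[45,0]]
[[9,16],[10,18],[15,0],[36,2],[37,18],[45,0]]
[[9,16],[10,18],[15,0],[18,1],[21,0],[36,2],[37,18],[45,0]]
[[9,16],[10,18],[15,0],[18,18],[21,0],[36,2],[37,18],[45,0]]
[[9,16],[10,18],[15,0],[18,18],[21,0],[36,2],[37,18],[45,0]]
[[3,18],[15,0],[18,18],[21,0],[36,2],[37,18],[45,0]]
[[3,18],[17,0],[18,18],[21,0],[36,2],[37,18],[45,0]]
[[3,18],[17,0],[18,18],[21,0],[36,2],[37,18],[45,0]]
[[3,18],[17,0],[18,18],[21,14],[33,0],[36,2],[37,18],[45,0]]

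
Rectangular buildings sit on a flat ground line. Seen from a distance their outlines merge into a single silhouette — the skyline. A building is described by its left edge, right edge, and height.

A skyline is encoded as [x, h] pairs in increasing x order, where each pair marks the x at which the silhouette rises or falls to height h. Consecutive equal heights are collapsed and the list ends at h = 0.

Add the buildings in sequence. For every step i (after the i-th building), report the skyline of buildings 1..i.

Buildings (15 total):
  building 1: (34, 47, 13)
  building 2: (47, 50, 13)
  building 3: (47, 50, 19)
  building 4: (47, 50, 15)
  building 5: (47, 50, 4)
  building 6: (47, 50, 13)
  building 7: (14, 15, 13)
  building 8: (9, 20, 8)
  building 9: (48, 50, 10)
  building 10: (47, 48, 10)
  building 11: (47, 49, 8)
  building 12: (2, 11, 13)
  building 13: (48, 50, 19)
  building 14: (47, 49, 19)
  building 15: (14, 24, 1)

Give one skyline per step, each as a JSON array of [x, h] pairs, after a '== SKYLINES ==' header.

== SKYLINES ==
[[34,13],[47,0]]
[[34,13],[50,0]]
[[34,13],[47,19],[50,0]]
[[34,13],[47,19],[50,0]]
[[34,13],[47,19],[50,0]]
[[34,13],[47,19],[50,0]]
[[14,13],[15,0],[34,13],[47,19],[50,0]]
[[9,8],[14,13],[15,8],[20,0],[34,13],[47,19],[50,0]]
[[9,8],[14,13],[15,8],[20,0],[34,13],[47,19],[50,0]]
[[9,8],[14,13],[15,8],[20,0],[34,13],[47,19],[50,0]]
[[9,8],[14,13],[15,8],[20,0],[34,13],[47,19],[50,0]]
[[2,13],[11,8],[14,13],[15,8],[20,0],[34,13],[47,19],[50,0]]
[[2,13],[11,8],[14,13],[15,8],[20,0],[34,13],[47,19],[50,0]]
[[2,13],[11,8],[14,13],[15,8],[20,0],[34,13],[47,19],[50,0]]
[[2,13],[11,8],[14,13],[15,8],[20,1],[24,0],[34,13],[47,19],[50,0]]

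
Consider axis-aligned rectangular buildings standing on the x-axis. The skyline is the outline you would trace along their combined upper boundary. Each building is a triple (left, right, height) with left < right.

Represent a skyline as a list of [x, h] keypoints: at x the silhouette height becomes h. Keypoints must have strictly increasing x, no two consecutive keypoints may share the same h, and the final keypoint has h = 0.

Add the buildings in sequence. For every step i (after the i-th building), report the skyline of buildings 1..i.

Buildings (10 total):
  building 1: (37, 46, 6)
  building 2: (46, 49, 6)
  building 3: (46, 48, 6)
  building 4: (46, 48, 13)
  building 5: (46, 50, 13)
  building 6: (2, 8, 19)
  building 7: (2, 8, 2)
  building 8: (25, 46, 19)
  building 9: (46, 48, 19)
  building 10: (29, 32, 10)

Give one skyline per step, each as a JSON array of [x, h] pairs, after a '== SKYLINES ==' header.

== SKYLINES ==
[[37,6],[46,0]]
[[37,6],[49,0]]
[[37,6],[49,0]]
[[37,6],[46,13],[48,6],[49,0]]
[[37,6],[46,13],[50,0]]
[[2,19],[8,0],[37,6],[46,13],[50,0]]
[[2,19],[8,0],[37,6],[46,13],[50,0]]
[[2,19],[8,0],[25,19],[46,13],[50,0]]
[[2,19],[8,0],[25,19],[48,13],[50,0]]
[[2,19],[8,0],[25,19],[48,13],[50,0]]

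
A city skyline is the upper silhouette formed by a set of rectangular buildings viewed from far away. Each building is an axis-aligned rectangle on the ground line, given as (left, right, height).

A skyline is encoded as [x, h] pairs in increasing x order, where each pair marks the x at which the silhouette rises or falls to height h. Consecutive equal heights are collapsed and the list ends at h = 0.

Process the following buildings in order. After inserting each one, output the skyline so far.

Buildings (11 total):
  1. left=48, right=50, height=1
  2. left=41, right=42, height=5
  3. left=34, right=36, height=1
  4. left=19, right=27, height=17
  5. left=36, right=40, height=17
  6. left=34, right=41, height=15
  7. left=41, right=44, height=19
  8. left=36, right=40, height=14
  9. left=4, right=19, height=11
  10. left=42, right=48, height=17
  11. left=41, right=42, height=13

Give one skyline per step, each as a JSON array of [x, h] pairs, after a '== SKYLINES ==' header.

== SKYLINES ==
[[48,1],[50,0]]
[[41,5],[42,0],[48,1],[50,0]]
[[34,1],[36,0],[41,5],[42,0],[48,1],[50,0]]
[[19,17],[27,0],[34,1],[36,0],[41,5],[42,0],[48,1],[50,0]]
[[19,17],[27,0],[34,1],[36,17],[40,0],[41,5],[42,0],[48,1],[50,0]]
[[19,17],[27,0],[34,15],[36,17],[40,15],[41,5],[42,0],[48,1],[50,0]]
[[19,17],[27,0],[34,15],[36,17],[40,15],[41,19],[44,0],[48,1],[50,0]]
[[19,17],[27,0],[34,15],[36,17],[40,15],[41,19],[44,0],[48,1],[50,0]]
[[4,11],[19,17],[27,0],[34,15],[36,17],[40,15],[41,19],[44,0],[48,1],[50,0]]
[[4,11],[19,17],[27,0],[34,15],[36,17],[40,15],[41,19],[44,17],[48,1],[50,0]]
[[4,11],[19,17],[27,0],[34,15],[36,17],[40,15],[41,19],[44,17],[48,1],[50,0]]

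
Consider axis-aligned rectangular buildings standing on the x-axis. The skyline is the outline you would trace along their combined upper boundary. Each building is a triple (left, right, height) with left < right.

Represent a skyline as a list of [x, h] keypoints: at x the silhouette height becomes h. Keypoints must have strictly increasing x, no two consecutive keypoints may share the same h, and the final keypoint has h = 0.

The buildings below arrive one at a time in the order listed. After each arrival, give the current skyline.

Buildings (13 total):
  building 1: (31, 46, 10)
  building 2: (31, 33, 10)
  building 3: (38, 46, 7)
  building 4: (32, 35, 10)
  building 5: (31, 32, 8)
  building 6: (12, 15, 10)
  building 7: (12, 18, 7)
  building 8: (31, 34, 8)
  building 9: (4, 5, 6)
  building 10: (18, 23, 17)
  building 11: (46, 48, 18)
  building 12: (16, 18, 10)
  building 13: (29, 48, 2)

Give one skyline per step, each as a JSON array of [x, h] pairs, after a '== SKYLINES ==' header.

== SKYLINES ==
[[31,10],[46,0]]
[[31,10],[46,0]]
[[31,10],[46,0]]
[[31,10],[46,0]]
[[31,10],[46,0]]
[[12,10],[15,0],[31,10],[46,0]]
[[12,10],[15,7],[18,0],[31,10],[46,0]]
[[12,10],[15,7],[18,0],[31,10],[46,0]]
[[4,6],[5,0],[12,10],[15,7],[18,0],[31,10],[46,0]]
[[4,6],[5,0],[12,10],[15,7],[18,17],[23,0],[31,10],[46,0]]
[[4,6],[5,0],[12,10],[15,7],[18,17],[23,0],[31,10],[46,18],[48,0]]
[[4,6],[5,0],[12,10],[15,7],[16,10],[18,17],[23,0],[31,10],[46,18],[48,0]]
[[4,6],[5,0],[12,10],[15,7],[16,10],[18,17],[23,0],[29,2],[31,10],[46,18],[48,0]]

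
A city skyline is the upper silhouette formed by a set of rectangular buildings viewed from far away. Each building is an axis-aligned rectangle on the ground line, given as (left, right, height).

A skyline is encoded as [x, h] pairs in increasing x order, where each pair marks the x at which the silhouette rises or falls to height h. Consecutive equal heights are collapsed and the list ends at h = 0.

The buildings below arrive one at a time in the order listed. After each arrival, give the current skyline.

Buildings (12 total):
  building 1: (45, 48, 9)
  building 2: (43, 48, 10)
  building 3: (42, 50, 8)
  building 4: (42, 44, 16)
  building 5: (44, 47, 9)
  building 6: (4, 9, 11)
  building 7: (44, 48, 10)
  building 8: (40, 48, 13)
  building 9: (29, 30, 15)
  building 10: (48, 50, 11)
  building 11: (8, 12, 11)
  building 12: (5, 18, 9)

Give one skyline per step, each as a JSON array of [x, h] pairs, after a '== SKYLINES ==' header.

== SKYLINES ==
[[45,9],[48,0]]
[[43,10],[48,0]]
[[42,8],[43,10],[48,8],[50,0]]
[[42,16],[44,10],[48,8],[50,0]]
[[42,16],[44,10],[48,8],[50,0]]
[[4,11],[9,0],[42,16],[44,10],[48,8],[50,0]]
[[4,11],[9,0],[42,16],[44,10],[48,8],[50,0]]
[[4,11],[9,0],[40,13],[42,16],[44,13],[48,8],[50,0]]
[[4,11],[9,0],[29,15],[30,0],[40,13],[42,16],[44,13],[48,8],[50,0]]
[[4,11],[9,0],[29,15],[30,0],[40,13],[42,16],[44,13],[48,11],[50,0]]
[[4,11],[12,0],[29,15],[30,0],[40,13],[42,16],[44,13],[48,11],[50,0]]
[[4,11],[12,9],[18,0],[29,15],[30,0],[40,13],[42,16],[44,13],[48,11],[50,0]]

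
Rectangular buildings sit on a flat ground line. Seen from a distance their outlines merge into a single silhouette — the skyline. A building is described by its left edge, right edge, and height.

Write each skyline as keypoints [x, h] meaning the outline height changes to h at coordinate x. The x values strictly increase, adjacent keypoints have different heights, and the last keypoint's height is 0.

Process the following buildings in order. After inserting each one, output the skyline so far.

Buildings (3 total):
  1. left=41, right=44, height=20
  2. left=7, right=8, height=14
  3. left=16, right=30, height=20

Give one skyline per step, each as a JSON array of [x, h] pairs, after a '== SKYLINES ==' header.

== SKYLINES ==
[[41,20],[44,0]]
[[7,14],[8,0],[41,20],[44,0]]
[[7,14],[8,0],[16,20],[30,0],[41,20],[44,0]]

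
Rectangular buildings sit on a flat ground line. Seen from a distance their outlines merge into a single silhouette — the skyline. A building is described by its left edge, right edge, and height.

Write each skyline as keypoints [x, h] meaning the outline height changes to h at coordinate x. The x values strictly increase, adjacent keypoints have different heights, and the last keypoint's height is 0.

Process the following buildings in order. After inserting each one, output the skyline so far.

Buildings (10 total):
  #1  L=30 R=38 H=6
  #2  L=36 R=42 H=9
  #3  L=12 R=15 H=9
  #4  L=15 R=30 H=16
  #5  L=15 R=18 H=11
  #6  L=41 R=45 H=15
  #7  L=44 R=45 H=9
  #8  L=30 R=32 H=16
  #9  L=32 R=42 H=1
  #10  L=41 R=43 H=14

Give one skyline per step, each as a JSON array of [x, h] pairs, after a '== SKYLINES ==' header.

== SKYLINES ==
[[30,6],[38,0]]
[[30,6],[36,9],[42,0]]
[[12,9],[15,0],[30,6],[36,9],[42,0]]
[[12,9],[15,16],[30,6],[36,9],[42,0]]
[[12,9],[15,16],[30,6],[36,9],[42,0]]
[[12,9],[15,16],[30,6],[36,9],[41,15],[45,0]]
[[12,9],[15,16],[30,6],[36,9],[41,15],[45,0]]
[[12,9],[15,16],[32,6],[36,9],[41,15],[45,0]]
[[12,9],[15,16],[32,6],[36,9],[41,15],[45,0]]
[[12,9],[15,16],[32,6],[36,9],[41,15],[45,0]]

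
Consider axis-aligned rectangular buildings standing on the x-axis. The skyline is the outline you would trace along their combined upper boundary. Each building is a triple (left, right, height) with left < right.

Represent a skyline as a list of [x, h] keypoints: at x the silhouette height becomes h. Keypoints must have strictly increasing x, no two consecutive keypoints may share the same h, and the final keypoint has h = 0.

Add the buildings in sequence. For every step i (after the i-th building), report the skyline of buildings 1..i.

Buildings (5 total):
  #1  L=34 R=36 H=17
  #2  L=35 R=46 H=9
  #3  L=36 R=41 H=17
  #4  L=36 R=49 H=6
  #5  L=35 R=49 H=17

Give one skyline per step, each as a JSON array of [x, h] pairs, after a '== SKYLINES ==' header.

== SKYLINES ==
[[34,17],[36,0]]
[[34,17],[36,9],[46,0]]
[[34,17],[41,9],[46,0]]
[[34,17],[41,9],[46,6],[49,0]]
[[34,17],[49,0]]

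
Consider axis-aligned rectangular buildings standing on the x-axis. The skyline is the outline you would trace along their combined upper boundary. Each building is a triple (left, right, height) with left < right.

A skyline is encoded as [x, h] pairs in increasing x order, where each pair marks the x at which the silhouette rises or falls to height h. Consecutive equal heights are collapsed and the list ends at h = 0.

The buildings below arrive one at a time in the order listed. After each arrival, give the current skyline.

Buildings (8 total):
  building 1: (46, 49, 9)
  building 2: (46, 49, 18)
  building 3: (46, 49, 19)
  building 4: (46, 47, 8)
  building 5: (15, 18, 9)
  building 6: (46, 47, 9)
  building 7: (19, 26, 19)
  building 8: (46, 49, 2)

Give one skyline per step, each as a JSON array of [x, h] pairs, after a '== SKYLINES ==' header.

== SKYLINES ==
[[46,9],[49,0]]
[[46,18],[49,0]]
[[46,19],[49,0]]
[[46,19],[49,0]]
[[15,9],[18,0],[46,19],[49,0]]
[[15,9],[18,0],[46,19],[49,0]]
[[15,9],[18,0],[19,19],[26,0],[46,19],[49,0]]
[[15,9],[18,0],[19,19],[26,0],[46,19],[49,0]]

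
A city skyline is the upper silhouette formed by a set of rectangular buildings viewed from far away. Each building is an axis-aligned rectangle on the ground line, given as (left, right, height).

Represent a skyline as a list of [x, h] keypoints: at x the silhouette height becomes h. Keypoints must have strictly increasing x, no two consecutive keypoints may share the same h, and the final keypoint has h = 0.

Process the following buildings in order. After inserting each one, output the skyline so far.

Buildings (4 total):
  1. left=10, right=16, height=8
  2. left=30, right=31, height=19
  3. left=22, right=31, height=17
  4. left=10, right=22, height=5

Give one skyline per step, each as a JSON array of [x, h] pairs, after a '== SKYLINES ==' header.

== SKYLINES ==
[[10,8],[16,0]]
[[10,8],[16,0],[30,19],[31,0]]
[[10,8],[16,0],[22,17],[30,19],[31,0]]
[[10,8],[16,5],[22,17],[30,19],[31,0]]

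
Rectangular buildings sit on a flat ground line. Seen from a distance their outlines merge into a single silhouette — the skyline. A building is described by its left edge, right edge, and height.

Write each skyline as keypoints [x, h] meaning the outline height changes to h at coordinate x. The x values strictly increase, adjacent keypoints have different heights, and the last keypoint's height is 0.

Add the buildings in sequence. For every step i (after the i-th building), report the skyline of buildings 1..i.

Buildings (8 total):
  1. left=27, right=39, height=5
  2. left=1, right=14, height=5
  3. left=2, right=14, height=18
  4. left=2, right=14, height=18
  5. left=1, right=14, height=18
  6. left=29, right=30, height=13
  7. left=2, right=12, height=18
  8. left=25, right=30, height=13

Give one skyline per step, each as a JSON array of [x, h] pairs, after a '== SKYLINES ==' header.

== SKYLINES ==
[[27,5],[39,0]]
[[1,5],[14,0],[27,5],[39,0]]
[[1,5],[2,18],[14,0],[27,5],[39,0]]
[[1,5],[2,18],[14,0],[27,5],[39,0]]
[[1,18],[14,0],[27,5],[39,0]]
[[1,18],[14,0],[27,5],[29,13],[30,5],[39,0]]
[[1,18],[14,0],[27,5],[29,13],[30,5],[39,0]]
[[1,18],[14,0],[25,13],[30,5],[39,0]]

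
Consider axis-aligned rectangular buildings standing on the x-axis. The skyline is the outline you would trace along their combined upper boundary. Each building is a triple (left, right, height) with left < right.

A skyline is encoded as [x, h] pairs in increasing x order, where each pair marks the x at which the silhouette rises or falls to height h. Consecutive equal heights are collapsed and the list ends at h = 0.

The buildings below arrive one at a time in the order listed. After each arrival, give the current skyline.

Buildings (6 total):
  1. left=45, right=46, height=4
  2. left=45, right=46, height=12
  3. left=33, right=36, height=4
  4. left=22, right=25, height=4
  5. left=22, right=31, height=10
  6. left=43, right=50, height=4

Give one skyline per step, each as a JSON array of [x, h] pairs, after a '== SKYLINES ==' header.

== SKYLINES ==
[[45,4],[46,0]]
[[45,12],[46,0]]
[[33,4],[36,0],[45,12],[46,0]]
[[22,4],[25,0],[33,4],[36,0],[45,12],[46,0]]
[[22,10],[31,0],[33,4],[36,0],[45,12],[46,0]]
[[22,10],[31,0],[33,4],[36,0],[43,4],[45,12],[46,4],[50,0]]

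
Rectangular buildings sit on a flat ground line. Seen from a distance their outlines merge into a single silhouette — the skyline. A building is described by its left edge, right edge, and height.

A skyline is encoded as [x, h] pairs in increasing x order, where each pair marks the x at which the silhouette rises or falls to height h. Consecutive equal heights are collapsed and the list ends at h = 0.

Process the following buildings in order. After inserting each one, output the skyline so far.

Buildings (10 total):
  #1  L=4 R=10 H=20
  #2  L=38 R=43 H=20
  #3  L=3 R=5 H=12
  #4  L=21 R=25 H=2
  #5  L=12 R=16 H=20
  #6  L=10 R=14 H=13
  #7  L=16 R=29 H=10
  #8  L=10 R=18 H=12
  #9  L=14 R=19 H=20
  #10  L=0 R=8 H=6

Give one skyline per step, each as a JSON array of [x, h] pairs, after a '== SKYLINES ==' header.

== SKYLINES ==
[[4,20],[10,0]]
[[4,20],[10,0],[38,20],[43,0]]
[[3,12],[4,20],[10,0],[38,20],[43,0]]
[[3,12],[4,20],[10,0],[21,2],[25,0],[38,20],[43,0]]
[[3,12],[4,20],[10,0],[12,20],[16,0],[21,2],[25,0],[38,20],[43,0]]
[[3,12],[4,20],[10,13],[12,20],[16,0],[21,2],[25,0],[38,20],[43,0]]
[[3,12],[4,20],[10,13],[12,20],[16,10],[29,0],[38,20],[43,0]]
[[3,12],[4,20],[10,13],[12,20],[16,12],[18,10],[29,0],[38,20],[43,0]]
[[3,12],[4,20],[10,13],[12,20],[19,10],[29,0],[38,20],[43,0]]
[[0,6],[3,12],[4,20],[10,13],[12,20],[19,10],[29,0],[38,20],[43,0]]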